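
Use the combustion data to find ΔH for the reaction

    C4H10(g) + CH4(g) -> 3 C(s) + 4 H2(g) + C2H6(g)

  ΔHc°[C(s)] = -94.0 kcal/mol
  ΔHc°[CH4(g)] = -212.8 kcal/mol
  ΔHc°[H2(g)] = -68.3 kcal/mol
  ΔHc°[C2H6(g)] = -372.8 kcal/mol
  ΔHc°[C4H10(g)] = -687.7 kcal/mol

ΔH = 27.5 kcal/mol

With combustion enthalpies, reactants minus products:
= [1·(-687.7) + 1·(-212.8)] − [3·(-94.0) + 4·(-68.3) + 1·(-372.8)]
= 27.5 kcal/mol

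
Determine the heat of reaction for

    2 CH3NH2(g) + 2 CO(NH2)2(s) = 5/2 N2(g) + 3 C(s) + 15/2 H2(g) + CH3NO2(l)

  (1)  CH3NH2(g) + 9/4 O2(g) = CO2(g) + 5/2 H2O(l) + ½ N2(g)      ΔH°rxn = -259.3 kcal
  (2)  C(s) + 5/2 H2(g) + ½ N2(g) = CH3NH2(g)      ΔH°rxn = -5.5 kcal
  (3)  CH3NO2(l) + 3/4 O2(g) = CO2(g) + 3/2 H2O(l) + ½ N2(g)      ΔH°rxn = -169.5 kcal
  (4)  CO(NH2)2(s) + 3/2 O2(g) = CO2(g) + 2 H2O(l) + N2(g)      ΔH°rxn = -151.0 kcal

ΔH°rxn = 143.3 kcal

(1) reversed: +259.3 kcal
(2) reversed and × 3 (reverse to put C(s) on the product side; ×3 to match 3 C(s) in the target): (-3)·(-5.5) = +16.5 kcal
(3) reversed (CH3NO2(l) must end up as a product): +169.5 kcal
(4) × 2 (scale by 2 for the 2 CO(NH2)2(s)): (2)·(-151.0) = -302.0 kcal
ΔH°rxn = (+259.3) + (+16.5) + (+169.5) + (-302.0) = 143.3 kcal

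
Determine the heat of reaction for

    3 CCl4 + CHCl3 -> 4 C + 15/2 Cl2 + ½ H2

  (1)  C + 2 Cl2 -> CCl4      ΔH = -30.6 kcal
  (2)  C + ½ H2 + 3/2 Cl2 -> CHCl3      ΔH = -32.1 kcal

ΔH = 123.9 kcal

(1) reversed and × 3: (-3)·(-30.6) = +91.8 kcal
(2) reversed: +32.1 kcal
ΔH = (+91.8) + (+32.1) = 123.9 kcal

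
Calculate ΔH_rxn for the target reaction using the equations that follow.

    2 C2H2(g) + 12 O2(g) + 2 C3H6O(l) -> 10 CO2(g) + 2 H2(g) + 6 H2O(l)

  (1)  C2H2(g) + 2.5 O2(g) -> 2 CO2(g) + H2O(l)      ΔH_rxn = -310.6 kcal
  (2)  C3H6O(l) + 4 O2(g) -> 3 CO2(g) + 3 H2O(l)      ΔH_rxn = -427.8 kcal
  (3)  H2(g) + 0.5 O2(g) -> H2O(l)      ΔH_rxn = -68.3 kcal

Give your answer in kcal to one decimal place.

(1) × 2: (2)·(-310.6) = -621.2 kcal
(2) × 2: (2)·(-427.8) = -855.6 kcal
(3) reversed and × 2: (-2)·(-68.3) = +136.6 kcal
ΔH_rxn = (2)·(-310.6) + (2)·(-427.8) + (-2)·(-68.3) = -1340.2 kcal

ΔH_rxn = -1340.2 kcal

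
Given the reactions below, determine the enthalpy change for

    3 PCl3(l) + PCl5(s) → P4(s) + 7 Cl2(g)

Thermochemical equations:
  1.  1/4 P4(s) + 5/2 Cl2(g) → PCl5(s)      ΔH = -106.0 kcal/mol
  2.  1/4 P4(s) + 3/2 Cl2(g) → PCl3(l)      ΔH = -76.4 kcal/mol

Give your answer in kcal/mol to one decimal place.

eq. 1 reversed: +106.0 kcal/mol
eq. 2 reversed and × 3: (-3)·(-76.4) = +229.2 kcal/mol
Since enthalpy is a state function, ΔH = (+106.0) + (+229.2) = 335.2 kcal/mol

ΔH = 335.2 kcal/mol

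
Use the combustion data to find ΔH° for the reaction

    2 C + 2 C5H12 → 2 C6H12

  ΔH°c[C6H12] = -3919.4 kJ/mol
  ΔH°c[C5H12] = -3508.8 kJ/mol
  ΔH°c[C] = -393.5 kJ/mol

ΔH° = 34.2 kJ/mol

Using ΔH = Σ nΔHc°(reactants) − Σ nΔHc°(products):
= [2·(-393.5) + 2·(-3508.8)] − [2·(-3919.4)]
= 34.2 kJ/mol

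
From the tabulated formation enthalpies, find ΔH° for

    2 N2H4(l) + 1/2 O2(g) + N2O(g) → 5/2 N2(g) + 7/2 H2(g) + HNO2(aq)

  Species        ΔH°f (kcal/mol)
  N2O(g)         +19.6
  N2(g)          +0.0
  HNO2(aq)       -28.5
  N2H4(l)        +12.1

ΔH° = -72.3 kcal/mol

ΔH°rxn = Σ nΔHf°(products) − Σ nΔHf°(reactants).
Products: 5/2·(+0.0) + 7/2·(+0.0) + 1·(-28.5) = -28.5
Reactants: 2·(+12.1) + 1/2·(+0.0) + 1·(+19.6) = +43.8
ΔH° = (-28.5) − (+43.8) = -72.3 kcal/mol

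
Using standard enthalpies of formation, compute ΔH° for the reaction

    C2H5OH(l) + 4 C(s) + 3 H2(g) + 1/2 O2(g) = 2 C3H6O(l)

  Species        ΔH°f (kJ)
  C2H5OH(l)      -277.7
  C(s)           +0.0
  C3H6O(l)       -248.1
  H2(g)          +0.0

Products: 2·(-248.1) = -496.2
Reactants: 1·(-277.7) + 4·(+0.0) + 3·(+0.0) + 1/2·(+0.0) = -277.7
ΔH° = (-496.2) − (-277.7) = -218.5 kJ

ΔH° = -218.5 kJ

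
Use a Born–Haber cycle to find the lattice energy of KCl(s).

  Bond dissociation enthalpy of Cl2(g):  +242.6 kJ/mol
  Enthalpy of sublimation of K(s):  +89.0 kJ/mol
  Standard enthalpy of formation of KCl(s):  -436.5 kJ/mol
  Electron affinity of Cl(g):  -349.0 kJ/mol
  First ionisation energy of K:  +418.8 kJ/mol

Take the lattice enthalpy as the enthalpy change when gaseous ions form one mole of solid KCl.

ΔHf° = 1·ΔHsub + 1·(ΣIE) + 1/2·D(Cl2) + 1·EA + U
-436.5 = 1·(+89.0) + 1·(+418.8) + 1/2·(+242.6) + 1·(-349.0) + U
U = -436.5 − (+280.1) = -716.6 kJ/mol

U = -716.6 kJ/mol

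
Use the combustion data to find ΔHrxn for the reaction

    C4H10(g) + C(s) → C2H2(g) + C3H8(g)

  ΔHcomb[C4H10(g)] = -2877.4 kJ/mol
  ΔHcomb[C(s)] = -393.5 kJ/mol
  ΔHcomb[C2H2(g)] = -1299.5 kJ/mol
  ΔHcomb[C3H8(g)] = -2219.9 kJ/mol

With combustion enthalpies, reactants minus products:
= [1·(-2877.4) + 1·(-393.5)] − [1·(-1299.5) + 1·(-2219.9)]
= 248.5 kJ/mol

ΔHrxn = 248.5 kJ/mol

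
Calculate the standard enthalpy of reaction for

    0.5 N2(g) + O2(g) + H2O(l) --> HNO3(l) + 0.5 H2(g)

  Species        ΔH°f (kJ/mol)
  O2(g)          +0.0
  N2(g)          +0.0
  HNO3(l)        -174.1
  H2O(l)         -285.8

ΔH° = 111.7 kJ/mol

Products: 1·(-174.1) + 1/2·(+0.0) = -174.1
Reactants: 1/2·(+0.0) + 1·(+0.0) + 1·(-285.8) = -285.8
ΔH° = (-174.1) − (-285.8) = 111.7 kJ/mol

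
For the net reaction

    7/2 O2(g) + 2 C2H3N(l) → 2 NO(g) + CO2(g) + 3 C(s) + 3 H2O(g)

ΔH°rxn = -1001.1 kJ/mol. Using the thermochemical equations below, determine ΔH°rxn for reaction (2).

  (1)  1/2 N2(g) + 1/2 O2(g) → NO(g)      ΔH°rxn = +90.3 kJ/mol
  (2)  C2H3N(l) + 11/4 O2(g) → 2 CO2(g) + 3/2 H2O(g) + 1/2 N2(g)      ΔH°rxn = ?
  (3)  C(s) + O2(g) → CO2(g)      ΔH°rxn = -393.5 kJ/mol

ΔH°rxn = -1181.1 kJ/mol

(1) × 2: (2)·(+90.3) = +180.6 kJ/mol
(2) × 2: contributes 2·x
(3) reversed and × 3: (-3)·(-393.5) = +1180.5 kJ/mol
-1001.1 = (+180.6) + (+1180.5) + 2·x
x = (-1001.1 − (+1361.1)) / (2) = -1181.1 kJ/mol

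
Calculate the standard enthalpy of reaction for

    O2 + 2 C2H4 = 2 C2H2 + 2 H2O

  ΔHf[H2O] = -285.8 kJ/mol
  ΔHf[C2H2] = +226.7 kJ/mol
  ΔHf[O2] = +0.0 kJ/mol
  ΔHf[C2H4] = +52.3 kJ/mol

ΔH°rxn = -222.8 kJ/mol

ΔH°rxn = Σ nΔHf°(products) − Σ nΔHf°(reactants).
Products: 2·(+226.7) + 2·(-285.8) = -118.2
Reactants: 1·(+0.0) + 2·(+52.3) = +104.6
ΔH°rxn = (-118.2) − (+104.6) = -222.8 kJ/mol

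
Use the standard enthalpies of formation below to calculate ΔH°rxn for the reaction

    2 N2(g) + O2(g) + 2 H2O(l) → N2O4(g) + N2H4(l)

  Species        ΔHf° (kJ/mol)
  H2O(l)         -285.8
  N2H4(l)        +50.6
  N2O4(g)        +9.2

Products: 1·(+9.2) + 1·(+50.6) = +59.8
Reactants: 2·(+0.0) + 1·(+0.0) + 2·(-285.8) = -571.6
ΔH°rxn = (+59.8) − (-571.6) = 631.4 kJ/mol

ΔH°rxn = 631.4 kJ/mol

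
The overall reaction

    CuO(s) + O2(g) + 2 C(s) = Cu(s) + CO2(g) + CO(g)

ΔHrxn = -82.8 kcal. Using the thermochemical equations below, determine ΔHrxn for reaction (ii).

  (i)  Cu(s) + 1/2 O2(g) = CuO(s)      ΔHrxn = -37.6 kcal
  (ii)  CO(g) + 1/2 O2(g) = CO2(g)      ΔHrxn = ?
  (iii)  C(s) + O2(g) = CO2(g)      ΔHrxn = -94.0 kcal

(i) reversed: +37.6 kcal
(ii) reversed: contributes −x
(iii) × 2: (2)·(-94.0) = -188.0 kcal
-82.8 = (+37.6) + (-188.0) − x
x = (-82.8 − (-150.4)) / (-1) = -67.6 kcal

ΔHrxn = -67.6 kcal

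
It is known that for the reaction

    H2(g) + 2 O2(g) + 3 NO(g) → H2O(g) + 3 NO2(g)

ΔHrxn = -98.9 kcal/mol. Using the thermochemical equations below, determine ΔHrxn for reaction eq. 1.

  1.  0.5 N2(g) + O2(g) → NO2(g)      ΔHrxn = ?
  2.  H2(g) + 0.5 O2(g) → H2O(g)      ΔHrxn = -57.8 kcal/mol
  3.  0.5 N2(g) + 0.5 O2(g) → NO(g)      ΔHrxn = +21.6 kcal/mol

ΔHrxn = 7.9 kcal/mol

eq. 1 × 3: contributes 3·x
eq. 2 as written: -57.8 kcal/mol
eq. 3 reversed and × 3: (-3)·(+21.6) = -64.8 kcal/mol
-98.9 = (-57.8) + (-64.8) + 3·x
x = (-98.9 − (-122.6)) / (3) = 7.9 kcal/mol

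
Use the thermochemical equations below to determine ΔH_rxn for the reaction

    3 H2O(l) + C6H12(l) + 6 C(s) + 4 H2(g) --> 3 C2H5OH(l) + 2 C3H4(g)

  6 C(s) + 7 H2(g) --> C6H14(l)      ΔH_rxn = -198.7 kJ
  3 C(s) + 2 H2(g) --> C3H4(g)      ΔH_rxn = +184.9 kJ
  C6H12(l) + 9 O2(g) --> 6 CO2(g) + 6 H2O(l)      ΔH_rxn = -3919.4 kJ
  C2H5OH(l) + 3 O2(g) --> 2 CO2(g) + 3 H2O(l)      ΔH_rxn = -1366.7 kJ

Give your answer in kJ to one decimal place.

ΔH_rxn = 550.5 kJ

equation 1: not needed.
equation 2 × 2: (2)·(+184.9) = +369.8 kJ
equation 3 as written: -3919.4 kJ
equation 4 reversed and × 3: (-3)·(-1366.7) = +4100.1 kJ
Since enthalpy is a state function, ΔH_rxn = (2)·(+184.9) + (1)·(-3919.4) + (-3)·(-1366.7) = 550.5 kJ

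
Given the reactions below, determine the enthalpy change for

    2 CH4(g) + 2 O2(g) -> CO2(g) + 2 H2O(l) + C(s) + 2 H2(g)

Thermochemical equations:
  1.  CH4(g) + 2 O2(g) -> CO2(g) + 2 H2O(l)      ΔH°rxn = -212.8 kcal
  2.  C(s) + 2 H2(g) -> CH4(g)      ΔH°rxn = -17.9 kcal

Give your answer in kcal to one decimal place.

ΔH°rxn = -194.9 kcal

eq. 1 as written: -212.8 kcal
eq. 2 reversed: +17.9 kcal
By Hess's law, ΔH°rxn = (1)·(-212.8) + (-1)·(-17.9) = -194.9 kcal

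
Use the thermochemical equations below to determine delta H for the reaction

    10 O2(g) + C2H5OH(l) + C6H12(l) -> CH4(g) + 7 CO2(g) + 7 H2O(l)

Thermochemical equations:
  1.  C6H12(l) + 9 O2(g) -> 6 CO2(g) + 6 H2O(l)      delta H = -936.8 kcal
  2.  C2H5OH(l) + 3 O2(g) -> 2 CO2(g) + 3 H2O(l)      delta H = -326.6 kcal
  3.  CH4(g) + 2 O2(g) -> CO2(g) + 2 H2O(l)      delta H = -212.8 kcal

delta H = -1050.6 kcal

eq. 1 as written (C6H12(l) already on the reactant side): -936.8 kcal
eq. 2 as written (C2H5OH(l) already on the reactant side): -326.6 kcal
eq. 3 reversed (CH4(g) must end up as a product): +212.8 kcal
Since enthalpy is a state function, delta H = (1)·(-936.8) + (1)·(-326.6) + (-1)·(-212.8) = -1050.6 kcal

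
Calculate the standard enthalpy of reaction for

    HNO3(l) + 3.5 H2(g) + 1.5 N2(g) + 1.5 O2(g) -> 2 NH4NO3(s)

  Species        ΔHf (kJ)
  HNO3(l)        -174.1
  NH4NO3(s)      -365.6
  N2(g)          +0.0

ΔH_rxn = -557.1 kJ

ΔH°rxn = Σ nΔHf°(products) − Σ nΔHf°(reactants).
Products: 2·(-365.6) = -731.2
Reactants: 1·(-174.1) + 7/2·(+0.0) + 3/2·(+0.0) + 3/2·(+0.0) = -174.1
ΔH_rxn = (-731.2) − (-174.1) = -557.1 kJ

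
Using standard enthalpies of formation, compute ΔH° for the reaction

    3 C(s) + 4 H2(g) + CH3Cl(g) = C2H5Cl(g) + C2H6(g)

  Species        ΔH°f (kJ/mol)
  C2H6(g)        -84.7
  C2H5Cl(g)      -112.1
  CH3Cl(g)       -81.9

ΔH° = -114.9 kJ/mol

Products: 1·(-112.1) + 1·(-84.7) = -196.8
Reactants: 3·(+0.0) + 4·(+0.0) + 1·(-81.9) = -81.9
ΔH° = (-196.8) − (-81.9) = -114.9 kJ/mol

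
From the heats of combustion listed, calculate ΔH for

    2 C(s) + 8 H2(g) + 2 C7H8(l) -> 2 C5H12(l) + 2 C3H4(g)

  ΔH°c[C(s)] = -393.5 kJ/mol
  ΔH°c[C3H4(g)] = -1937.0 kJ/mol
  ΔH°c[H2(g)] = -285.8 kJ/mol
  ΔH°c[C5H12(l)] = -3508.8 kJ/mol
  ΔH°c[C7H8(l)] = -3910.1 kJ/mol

Using ΔH = Σ nΔHc°(reactants) − Σ nΔHc°(products):
= [2·(-393.5) + 8·(-285.8) + 2·(-3910.1)] − [2·(-3508.8) + 2·(-1937.0)]
= -2.0 kJ/mol

ΔH = -2.0 kJ/mol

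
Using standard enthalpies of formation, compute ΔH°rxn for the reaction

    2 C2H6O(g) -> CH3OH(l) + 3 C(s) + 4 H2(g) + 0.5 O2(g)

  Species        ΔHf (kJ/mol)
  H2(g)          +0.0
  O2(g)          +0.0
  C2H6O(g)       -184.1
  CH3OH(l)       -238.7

Products: 1·(-238.7) + 3·(+0.0) + 4·(+0.0) + 1/2·(+0.0) = -238.7
Reactants: 2·(-184.1) = -368.2
ΔH°rxn = (-238.7) − (-368.2) = 129.5 kJ/mol

ΔH°rxn = 129.5 kJ/mol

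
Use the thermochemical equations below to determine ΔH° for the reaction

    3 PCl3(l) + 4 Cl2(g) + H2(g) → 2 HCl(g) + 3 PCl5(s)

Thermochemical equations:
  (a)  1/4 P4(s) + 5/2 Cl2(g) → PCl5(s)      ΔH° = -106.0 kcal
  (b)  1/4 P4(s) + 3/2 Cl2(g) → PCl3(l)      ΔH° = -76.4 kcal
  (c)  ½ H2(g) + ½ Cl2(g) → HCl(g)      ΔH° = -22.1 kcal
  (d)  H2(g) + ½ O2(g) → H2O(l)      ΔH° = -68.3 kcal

ΔH° = -133.0 kcal

(a) × 3 (×3 to match 3 PCl5(s) in the target): (3)·(-106.0) = -318.0 kcal
(b) reversed and × 3 (reverse to put PCl3(l) on the reactant side; scale by 3 for the 3 PCl3(l)): (-3)·(-76.4) = +229.2 kcal
(c) × 2 (×2 to match 2 HCl(g) in the target): (2)·(-22.1) = -44.2 kcal
(d): not needed (H2O(l) appears nowhere else).
ΔH° = (-318.0) + (+229.2) + (-44.2) = -133.0 kcal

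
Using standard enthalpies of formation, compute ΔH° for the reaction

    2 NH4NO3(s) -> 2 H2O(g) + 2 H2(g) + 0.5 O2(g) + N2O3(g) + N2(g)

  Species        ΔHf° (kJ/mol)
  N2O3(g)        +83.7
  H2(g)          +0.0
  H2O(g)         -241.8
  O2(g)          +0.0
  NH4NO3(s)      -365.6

ΔH° = 331.3 kJ/mol

Products: 2·(-241.8) + 2·(+0.0) + 1/2·(+0.0) + 1·(+83.7) + 1·(+0.0) = -399.9
Reactants: 2·(-365.6) = -731.2
ΔH° = (-399.9) − (-731.2) = 331.3 kJ/mol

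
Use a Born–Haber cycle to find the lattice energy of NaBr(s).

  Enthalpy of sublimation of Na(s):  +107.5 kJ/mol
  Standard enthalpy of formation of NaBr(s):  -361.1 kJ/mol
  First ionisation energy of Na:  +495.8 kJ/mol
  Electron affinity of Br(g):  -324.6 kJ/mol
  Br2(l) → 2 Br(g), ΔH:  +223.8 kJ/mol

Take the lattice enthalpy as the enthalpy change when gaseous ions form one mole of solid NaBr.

U = -751.7 kJ/mol

ΔHf° = 1·ΔHsub + 1·(ΣIE) + 1/2·D(Br2) + 1·EA + U
-361.1 = 1·(+107.5) + 1·(+495.8) + 1/2·(+223.8) + 1·(-324.6) + U
U = -361.1 − (+390.6) = -751.7 kJ/mol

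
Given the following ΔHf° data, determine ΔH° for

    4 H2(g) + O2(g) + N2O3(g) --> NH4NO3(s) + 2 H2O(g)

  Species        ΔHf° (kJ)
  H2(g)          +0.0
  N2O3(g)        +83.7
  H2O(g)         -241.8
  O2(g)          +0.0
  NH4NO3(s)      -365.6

ΔH° = -932.9 kJ

Products: 1·(-365.6) + 2·(-241.8) = -849.2
Reactants: 4·(+0.0) + 1·(+0.0) + 1·(+83.7) = +83.7
ΔH° = (-849.2) − (+83.7) = -932.9 kJ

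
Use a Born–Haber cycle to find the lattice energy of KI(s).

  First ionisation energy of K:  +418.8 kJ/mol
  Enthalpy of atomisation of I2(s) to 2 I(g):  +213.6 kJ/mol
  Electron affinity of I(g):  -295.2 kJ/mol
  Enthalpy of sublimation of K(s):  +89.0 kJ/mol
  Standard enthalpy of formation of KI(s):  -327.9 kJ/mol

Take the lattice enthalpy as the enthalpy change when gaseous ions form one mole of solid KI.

U = -647.3 kJ/mol

ΔHf° = 1·ΔHsub + 1·(ΣIE) + 1/2·D(I2) + 1·EA + U
-327.9 = 1·(+89.0) + 1·(+418.8) + 1/2·(+213.6) + 1·(-295.2) + U
U = -327.9 − (+319.4) = -647.3 kJ/mol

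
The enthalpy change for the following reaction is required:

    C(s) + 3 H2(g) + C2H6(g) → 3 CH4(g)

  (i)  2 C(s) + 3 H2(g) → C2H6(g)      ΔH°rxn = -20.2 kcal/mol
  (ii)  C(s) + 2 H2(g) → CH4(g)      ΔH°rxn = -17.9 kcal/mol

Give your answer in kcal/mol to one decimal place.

(i) reversed (C2H6(g) must end up as a reactant): +20.2 kcal/mol
(ii) × 3 (×3 to match 3 CH4(g) in the target): (3)·(-17.9) = -53.7 kcal/mol
Since enthalpy is a state function, ΔH°rxn = (+20.2) + (-53.7) = -33.5 kcal/mol

ΔH°rxn = -33.5 kcal/mol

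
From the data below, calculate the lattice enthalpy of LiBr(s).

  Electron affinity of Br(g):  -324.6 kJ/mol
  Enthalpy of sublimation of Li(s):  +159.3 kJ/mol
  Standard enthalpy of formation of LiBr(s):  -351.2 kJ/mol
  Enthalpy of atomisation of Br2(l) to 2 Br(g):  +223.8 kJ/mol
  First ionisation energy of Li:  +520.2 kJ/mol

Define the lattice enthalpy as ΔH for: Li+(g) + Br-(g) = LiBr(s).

U = -818.0 kJ/mol

ΔHf° = 1·ΔHsub + 1·(ΣIE) + 1/2·D(Br2) + 1·EA + U
-351.2 = 1·(+159.3) + 1·(+520.2) + 1/2·(+223.8) + 1·(-324.6) + U
U = -351.2 − (+466.8) = -818.0 kJ/mol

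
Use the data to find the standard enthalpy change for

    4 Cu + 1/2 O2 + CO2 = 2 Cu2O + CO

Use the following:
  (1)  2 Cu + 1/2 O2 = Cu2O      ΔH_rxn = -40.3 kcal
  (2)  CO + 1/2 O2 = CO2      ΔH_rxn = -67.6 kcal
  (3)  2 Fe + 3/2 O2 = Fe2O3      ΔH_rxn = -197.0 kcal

ΔH_rxn = -13.0 kcal

(1) × 2 (×2 to match 2 Cu2O in the target): (2)·(-40.3) = -80.6 kcal
(2) reversed (reverse to put CO on the product side): +67.6 kcal
(3): not needed (Fe2O3 appears nowhere else).
Summing the manipulated equations, ΔH_rxn = (-80.6) + (+67.6) = -13.0 kcal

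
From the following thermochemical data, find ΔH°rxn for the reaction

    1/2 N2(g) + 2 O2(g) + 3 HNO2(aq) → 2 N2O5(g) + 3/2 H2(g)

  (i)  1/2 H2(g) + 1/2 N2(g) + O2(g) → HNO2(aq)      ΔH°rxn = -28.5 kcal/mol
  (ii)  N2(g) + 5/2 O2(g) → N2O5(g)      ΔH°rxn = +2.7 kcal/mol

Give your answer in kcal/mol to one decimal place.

ΔH°rxn = 90.9 kcal/mol

(i) reversed and × 3: (-3)·(-28.5) = +85.5 kcal/mol
(ii) × 2: (2)·(+2.7) = +5.4 kcal/mol
By Hess's law, ΔH°rxn = (-3)·(-28.5) + (2)·(+2.7) = 90.9 kcal/mol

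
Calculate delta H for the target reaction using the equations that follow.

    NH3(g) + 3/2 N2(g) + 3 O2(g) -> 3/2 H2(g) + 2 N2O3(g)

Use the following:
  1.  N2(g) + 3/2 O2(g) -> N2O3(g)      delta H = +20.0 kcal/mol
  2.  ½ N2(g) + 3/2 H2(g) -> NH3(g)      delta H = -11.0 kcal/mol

delta H = 51.0 kcal/mol

eq. 1 × 2 (×2 to match 2 N2O3(g) in the target): (2)·(+20.0) = +40.0 kcal/mol
eq. 2 reversed (NH3(g) must end up as a reactant): +11.0 kcal/mol
delta H = (2)·(+20.0) + (-1)·(-11.0) = 51.0 kcal/mol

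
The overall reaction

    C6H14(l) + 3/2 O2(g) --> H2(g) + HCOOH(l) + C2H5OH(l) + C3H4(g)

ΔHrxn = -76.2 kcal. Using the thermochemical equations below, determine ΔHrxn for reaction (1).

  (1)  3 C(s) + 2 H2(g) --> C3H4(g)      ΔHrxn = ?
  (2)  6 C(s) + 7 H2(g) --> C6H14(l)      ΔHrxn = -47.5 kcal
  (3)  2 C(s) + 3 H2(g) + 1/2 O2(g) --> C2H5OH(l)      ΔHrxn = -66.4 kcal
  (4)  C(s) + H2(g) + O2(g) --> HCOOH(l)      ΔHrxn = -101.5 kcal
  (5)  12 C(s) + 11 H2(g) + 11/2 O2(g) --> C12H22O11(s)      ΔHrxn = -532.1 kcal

ΔHrxn = 44.2 kcal

(1) as written (C3H4(g) already on the product side): contributes x
(2) reversed (reverse to put C6H14(l) on the reactant side): +47.5 kcal
(3) as written (C2H5OH(l) already on the product side): -66.4 kcal
(4) as written (HCOOH(l) already on the product side): -101.5 kcal
(5): not needed (C12H22O11(s) appears nowhere else).
-76.2 = (+47.5) + (-66.4) + (-101.5) + x
x = (-76.2 − (-120.4)) / (1) = 44.2 kcal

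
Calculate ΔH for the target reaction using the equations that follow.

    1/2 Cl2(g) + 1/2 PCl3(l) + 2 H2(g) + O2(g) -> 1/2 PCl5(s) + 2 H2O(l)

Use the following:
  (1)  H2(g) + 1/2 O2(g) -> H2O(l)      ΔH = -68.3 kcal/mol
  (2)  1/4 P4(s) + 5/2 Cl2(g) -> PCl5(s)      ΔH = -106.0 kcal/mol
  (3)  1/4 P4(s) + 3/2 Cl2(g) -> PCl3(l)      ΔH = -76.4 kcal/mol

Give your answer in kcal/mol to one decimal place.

ΔH = -151.4 kcal/mol

(1) × 2: (2)·(-68.3) = -136.6 kcal/mol
(2) × 1/2: (1/2)·(-106.0) = -53.0 kcal/mol
(3) reversed and × 1/2: (-1/2)·(-76.4) = +38.2 kcal/mol
Combining the equations, ΔH = (2)·(-68.3) + (1/2)·(-106.0) + (-1/2)·(-76.4) = -151.4 kcal/mol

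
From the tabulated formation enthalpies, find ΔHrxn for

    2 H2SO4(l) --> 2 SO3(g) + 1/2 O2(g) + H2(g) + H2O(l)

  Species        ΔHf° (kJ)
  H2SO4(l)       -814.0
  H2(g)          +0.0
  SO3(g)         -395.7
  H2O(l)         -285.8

Products: 2·(-395.7) + 1/2·(+0.0) + 1·(+0.0) + 1·(-285.8) = -1077.2
Reactants: 2·(-814.0) = -1628.0
ΔHrxn = (-1077.2) − (-1628.0) = 550.8 kJ

ΔHrxn = 550.8 kJ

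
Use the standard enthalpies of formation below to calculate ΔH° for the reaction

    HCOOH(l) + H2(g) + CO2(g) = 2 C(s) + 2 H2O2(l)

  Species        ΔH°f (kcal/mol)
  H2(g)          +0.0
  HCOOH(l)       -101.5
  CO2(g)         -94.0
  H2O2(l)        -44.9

ΔH° = 105.7 kcal/mol

ΔH°rxn = Σ nΔHf°(products) − Σ nΔHf°(reactants).
Products: 2·(+0.0) + 2·(-44.9) = -89.8
Reactants: 1·(-101.5) + 1·(+0.0) + 1·(-94.0) = -195.5
ΔH° = (-89.8) − (-195.5) = 105.7 kcal/mol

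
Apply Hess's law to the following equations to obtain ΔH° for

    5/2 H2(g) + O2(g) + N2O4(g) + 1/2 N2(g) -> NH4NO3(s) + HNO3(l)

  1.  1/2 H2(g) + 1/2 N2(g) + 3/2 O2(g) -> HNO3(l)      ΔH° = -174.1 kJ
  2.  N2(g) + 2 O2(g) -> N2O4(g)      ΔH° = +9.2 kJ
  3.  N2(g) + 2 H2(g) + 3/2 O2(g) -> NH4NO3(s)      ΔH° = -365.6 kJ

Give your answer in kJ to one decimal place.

ΔH° = -548.9 kJ

eq. 1 as written (HNO3(l) already on the product side): -174.1 kJ
eq. 2 reversed (N2O4(g) must end up as a reactant): -9.2 kJ
eq. 3 as written (NH4NO3(s) already on the product side): -365.6 kJ
Since enthalpy is a state function, ΔH° = (-174.1) + (-9.2) + (-365.6) = -548.9 kJ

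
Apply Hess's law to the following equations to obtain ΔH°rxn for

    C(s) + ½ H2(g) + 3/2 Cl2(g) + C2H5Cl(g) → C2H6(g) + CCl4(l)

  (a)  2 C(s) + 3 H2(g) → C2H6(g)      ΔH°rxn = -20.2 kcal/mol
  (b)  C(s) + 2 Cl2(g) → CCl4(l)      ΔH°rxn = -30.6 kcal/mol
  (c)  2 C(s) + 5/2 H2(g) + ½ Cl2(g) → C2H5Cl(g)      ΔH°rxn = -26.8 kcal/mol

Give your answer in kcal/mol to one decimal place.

(a) as written: -20.2 kcal/mol
(b) as written: -30.6 kcal/mol
(c) reversed: +26.8 kcal/mol
By Hess's law, ΔH°rxn = (-20.2) + (-30.6) + (+26.8) = -24.0 kcal/mol

ΔH°rxn = -24.0 kcal/mol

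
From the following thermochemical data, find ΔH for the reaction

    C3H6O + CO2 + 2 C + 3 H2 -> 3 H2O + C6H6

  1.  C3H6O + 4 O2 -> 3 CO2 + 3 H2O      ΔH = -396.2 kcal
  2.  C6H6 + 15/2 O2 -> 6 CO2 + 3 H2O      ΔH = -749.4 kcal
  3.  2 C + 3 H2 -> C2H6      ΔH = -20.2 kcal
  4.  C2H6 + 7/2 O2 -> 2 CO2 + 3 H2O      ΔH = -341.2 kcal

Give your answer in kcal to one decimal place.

eq. 1 as written: -396.2 kcal
eq. 2 reversed: +749.4 kcal
eq. 3 as written: -20.2 kcal
eq. 4 as written: -341.2 kcal
Combining the equations, ΔH = (1)·(-396.2) + (-1)·(-749.4) + (1)·(-20.2) + (1)·(-341.2) = -8.2 kcal

ΔH = -8.2 kcal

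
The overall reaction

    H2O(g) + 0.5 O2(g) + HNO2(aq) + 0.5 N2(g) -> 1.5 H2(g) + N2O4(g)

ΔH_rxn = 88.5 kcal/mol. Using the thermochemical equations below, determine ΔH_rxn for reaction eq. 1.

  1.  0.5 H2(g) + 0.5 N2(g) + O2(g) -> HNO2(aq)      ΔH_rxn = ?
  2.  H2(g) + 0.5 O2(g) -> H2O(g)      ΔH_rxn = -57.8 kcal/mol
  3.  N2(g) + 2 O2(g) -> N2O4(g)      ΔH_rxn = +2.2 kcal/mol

eq. 1 reversed (HNO2(aq) must end up as a reactant): contributes −x
eq. 2 reversed (H2O(g) must end up as a reactant): +57.8 kcal/mol
eq. 3 as written (N2O4(g) already on the product side): +2.2 kcal/mol
+88.5 = (+57.8) + (+2.2) − x
x = (+88.5 − (+60.0)) / (-1) = -28.5 kcal/mol

ΔH_rxn = -28.5 kcal/mol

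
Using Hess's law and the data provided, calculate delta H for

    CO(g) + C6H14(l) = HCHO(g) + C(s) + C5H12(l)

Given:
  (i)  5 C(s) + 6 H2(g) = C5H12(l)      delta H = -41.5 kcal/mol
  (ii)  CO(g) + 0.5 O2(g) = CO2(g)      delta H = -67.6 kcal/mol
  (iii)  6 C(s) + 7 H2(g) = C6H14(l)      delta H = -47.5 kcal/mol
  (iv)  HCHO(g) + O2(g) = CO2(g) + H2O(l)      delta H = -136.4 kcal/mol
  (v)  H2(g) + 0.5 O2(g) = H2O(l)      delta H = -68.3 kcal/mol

(i) as written: -41.5 kcal/mol
(ii) as written: -67.6 kcal/mol
(iii) reversed: +47.5 kcal/mol
(iv) reversed: +136.4 kcal/mol
(v) as written: -68.3 kcal/mol
delta H = (-41.5) + (-67.6) + (+47.5) + (+136.4) + (-68.3) = 6.5 kcal/mol

delta H = 6.5 kcal/mol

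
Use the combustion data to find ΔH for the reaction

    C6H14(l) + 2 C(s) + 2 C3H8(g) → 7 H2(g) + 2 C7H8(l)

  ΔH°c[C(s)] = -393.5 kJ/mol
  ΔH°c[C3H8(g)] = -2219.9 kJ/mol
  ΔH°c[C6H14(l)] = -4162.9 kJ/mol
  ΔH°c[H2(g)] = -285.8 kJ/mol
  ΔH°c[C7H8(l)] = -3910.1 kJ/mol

With combustion enthalpies, reactants minus products:
= [1·(-4162.9) + 2·(-393.5) + 2·(-2219.9)] − [7·(-285.8) + 2·(-3910.1)]
= 431.1 kJ/mol

ΔH = 431.1 kJ/mol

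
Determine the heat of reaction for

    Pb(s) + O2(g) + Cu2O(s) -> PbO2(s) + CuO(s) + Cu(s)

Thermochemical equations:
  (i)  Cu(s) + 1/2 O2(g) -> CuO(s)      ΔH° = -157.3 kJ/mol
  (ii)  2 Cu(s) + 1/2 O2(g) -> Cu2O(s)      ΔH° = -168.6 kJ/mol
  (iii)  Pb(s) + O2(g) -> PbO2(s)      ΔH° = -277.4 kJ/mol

ΔH° = -266.1 kJ/mol

(i) as written: -157.3 kJ/mol
(ii) reversed: +168.6 kJ/mol
(iii) as written: -277.4 kJ/mol
Summing the manipulated equations, ΔH° = (1)·(-157.3) + (-1)·(-168.6) + (1)·(-277.4) = -266.1 kJ/mol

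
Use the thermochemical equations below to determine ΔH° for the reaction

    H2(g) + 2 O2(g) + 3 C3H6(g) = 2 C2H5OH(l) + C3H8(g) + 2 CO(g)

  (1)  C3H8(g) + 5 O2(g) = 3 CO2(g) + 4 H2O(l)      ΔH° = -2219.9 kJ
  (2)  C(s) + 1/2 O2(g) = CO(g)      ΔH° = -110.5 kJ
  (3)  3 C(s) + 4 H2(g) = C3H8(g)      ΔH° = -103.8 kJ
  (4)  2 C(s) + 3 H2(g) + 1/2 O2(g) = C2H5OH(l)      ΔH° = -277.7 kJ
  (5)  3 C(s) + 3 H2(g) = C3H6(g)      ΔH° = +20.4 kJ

ΔH° = -941.4 kJ

(1): not needed.
(2) × 2: (2)·(-110.5) = -221.0 kJ
(3) as written: -103.8 kJ
(4) × 2: (2)·(-277.7) = -555.4 kJ
(5) reversed and × 3: (-3)·(+20.4) = -61.2 kJ
ΔH° = (2)·(-110.5) + (1)·(-103.8) + (2)·(-277.7) + (-3)·(+20.4) = -941.4 kJ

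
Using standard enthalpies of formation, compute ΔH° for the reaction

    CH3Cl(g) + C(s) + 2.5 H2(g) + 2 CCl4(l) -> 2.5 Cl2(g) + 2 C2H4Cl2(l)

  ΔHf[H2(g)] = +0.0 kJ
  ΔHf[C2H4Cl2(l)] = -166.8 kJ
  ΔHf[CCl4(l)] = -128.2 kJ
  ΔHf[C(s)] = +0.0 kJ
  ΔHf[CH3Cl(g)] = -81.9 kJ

Products: 5/2·(+0.0) + 2·(-166.8) = -333.6
Reactants: 1·(-81.9) + 1·(+0.0) + 5/2·(+0.0) + 2·(-128.2) = -338.3
ΔH° = (-333.6) − (-338.3) = 4.7 kJ

ΔH° = 4.7 kJ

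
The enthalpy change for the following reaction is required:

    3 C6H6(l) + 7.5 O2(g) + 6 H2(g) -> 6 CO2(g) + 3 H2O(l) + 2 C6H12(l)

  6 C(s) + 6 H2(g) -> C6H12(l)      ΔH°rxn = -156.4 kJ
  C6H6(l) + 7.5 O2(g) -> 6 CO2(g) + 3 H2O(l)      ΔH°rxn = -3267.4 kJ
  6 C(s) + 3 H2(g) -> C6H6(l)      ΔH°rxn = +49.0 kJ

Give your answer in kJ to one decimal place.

equation 1 × 2: (2)·(-156.4) = -312.8 kJ
equation 2 as written: -3267.4 kJ
equation 3 reversed and × 2: (-2)·(+49.0) = -98.0 kJ
Summing the manipulated equations, ΔH°rxn = (2)·(-156.4) + (1)·(-3267.4) + (-2)·(+49.0) = -3678.2 kJ

ΔH°rxn = -3678.2 kJ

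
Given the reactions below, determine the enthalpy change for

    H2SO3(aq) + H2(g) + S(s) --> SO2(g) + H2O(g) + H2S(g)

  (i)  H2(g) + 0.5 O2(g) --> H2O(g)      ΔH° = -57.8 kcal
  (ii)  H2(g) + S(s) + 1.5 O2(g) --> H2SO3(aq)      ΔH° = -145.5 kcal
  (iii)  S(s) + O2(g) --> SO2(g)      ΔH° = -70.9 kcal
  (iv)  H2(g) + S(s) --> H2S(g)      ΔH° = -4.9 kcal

ΔH° = 11.9 kcal

(i) as written (H2O(g) already on the product side): -57.8 kcal
(ii) reversed (reverse to put H2SO3(aq) on the reactant side): +145.5 kcal
(iii) as written (SO2(g) already on the product side): -70.9 kcal
(iv) as written (H2S(g) already on the product side): -4.9 kcal
ΔH° = (1)·(-57.8) + (-1)·(-145.5) + (1)·(-70.9) + (1)·(-4.9) = 11.9 kcal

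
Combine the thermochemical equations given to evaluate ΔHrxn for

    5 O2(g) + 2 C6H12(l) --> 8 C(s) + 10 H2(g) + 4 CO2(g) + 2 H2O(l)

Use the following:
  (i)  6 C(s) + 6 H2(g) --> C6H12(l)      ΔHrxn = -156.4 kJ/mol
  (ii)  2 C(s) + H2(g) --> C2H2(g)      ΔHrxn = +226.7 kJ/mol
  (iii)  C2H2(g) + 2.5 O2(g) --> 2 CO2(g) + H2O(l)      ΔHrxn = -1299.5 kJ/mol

(i) reversed and × 2: (-2)·(-156.4) = +312.8 kJ/mol
(ii) × 2: (2)·(+226.7) = +453.4 kJ/mol
(iii) × 2: (2)·(-1299.5) = -2599.0 kJ/mol
Since enthalpy is a state function, ΔHrxn = (-2)·(-156.4) + (2)·(+226.7) + (2)·(-1299.5) = -1832.8 kJ/mol

ΔHrxn = -1832.8 kJ/mol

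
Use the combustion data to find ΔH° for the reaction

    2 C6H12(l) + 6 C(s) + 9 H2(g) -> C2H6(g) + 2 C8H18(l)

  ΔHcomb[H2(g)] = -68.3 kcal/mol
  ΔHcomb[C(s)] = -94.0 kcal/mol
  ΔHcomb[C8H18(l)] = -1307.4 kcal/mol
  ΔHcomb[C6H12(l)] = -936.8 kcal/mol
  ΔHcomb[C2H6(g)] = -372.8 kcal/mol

Using ΔH = Σ nΔHc°(reactants) − Σ nΔHc°(products):
= [2·(-936.8) + 6·(-94.0) + 9·(-68.3)] − [1·(-372.8) + 2·(-1307.4)]
= -64.7 kcal/mol

ΔH° = -64.7 kcal/mol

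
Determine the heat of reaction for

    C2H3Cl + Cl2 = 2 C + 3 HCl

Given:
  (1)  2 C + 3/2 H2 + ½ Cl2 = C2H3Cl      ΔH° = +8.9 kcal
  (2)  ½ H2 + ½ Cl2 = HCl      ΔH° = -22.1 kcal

(1) reversed: -8.9 kcal
(2) × 3: (3)·(-22.1) = -66.3 kcal
ΔH° = (-8.9) + (-66.3) = -75.2 kcal

ΔH° = -75.2 kcal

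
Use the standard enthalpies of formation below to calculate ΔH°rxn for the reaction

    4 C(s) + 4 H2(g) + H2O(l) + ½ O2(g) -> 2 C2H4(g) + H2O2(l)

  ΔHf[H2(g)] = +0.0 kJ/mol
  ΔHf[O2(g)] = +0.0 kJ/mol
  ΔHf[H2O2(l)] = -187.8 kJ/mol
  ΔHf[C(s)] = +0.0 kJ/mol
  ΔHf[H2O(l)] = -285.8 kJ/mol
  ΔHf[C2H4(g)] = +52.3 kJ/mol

ΔH°rxn = 202.6 kJ/mol

Products: 2·(+52.3) + 1·(-187.8) = -83.2
Reactants: 4·(+0.0) + 4·(+0.0) + 1·(-285.8) + 1/2·(+0.0) = -285.8
ΔH°rxn = (-83.2) − (-285.8) = 202.6 kJ/mol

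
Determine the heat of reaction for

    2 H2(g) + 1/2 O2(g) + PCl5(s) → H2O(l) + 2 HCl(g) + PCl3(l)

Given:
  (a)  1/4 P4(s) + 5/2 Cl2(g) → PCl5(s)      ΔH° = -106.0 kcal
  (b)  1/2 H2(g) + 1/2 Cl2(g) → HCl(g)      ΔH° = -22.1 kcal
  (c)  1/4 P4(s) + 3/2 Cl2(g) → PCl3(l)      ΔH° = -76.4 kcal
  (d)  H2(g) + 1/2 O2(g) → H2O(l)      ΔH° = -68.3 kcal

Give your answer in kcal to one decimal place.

(a) reversed: +106.0 kcal
(b) × 2: (2)·(-22.1) = -44.2 kcal
(c) as written: -76.4 kcal
(d) as written: -68.3 kcal
Combining the equations, ΔH° = (-1)·(-106.0) + (2)·(-22.1) + (1)·(-76.4) + (1)·(-68.3) = -82.9 kcal

ΔH° = -82.9 kcal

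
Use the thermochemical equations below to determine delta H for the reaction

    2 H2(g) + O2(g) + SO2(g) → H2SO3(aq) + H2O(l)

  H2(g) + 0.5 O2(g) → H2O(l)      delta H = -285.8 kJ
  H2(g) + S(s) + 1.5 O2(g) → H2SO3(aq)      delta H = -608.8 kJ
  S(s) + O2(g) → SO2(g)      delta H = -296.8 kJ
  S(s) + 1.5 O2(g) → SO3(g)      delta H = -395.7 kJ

equation 1 as written (H2O(l) already on the product side): -285.8 kJ
equation 2 as written (H2SO3(aq) already on the product side): -608.8 kJ
equation 3 reversed (SO2(g) must end up as a reactant): +296.8 kJ
equation 4: not needed (SO3(g) appears nowhere else).
Since enthalpy is a state function, delta H = (-285.8) + (-608.8) + (+296.8) = -597.8 kJ

delta H = -597.8 kJ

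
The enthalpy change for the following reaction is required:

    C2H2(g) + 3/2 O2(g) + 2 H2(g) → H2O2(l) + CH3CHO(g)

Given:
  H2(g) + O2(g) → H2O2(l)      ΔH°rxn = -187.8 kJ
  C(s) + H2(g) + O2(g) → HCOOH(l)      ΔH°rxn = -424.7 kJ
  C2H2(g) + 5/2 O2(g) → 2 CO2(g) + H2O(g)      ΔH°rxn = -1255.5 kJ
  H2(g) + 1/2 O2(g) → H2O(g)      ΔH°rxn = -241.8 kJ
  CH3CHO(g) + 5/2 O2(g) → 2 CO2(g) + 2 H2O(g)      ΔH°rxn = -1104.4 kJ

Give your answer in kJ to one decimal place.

ΔH°rxn = -580.7 kJ

equation 1 as written (H2O2(l) already on the product side): -187.8 kJ
equation 2: not needed (HCOOH(l) appears nowhere else).
equation 3 as written (C2H2(g) already on the reactant side): -1255.5 kJ
equation 4 as written: -241.8 kJ
equation 5 reversed (reverse to put CH3CHO(g) on the product side): +1104.4 kJ
By Hess's law, ΔH°rxn = (-187.8) + (-1255.5) + (-241.8) + (+1104.4) = -580.7 kJ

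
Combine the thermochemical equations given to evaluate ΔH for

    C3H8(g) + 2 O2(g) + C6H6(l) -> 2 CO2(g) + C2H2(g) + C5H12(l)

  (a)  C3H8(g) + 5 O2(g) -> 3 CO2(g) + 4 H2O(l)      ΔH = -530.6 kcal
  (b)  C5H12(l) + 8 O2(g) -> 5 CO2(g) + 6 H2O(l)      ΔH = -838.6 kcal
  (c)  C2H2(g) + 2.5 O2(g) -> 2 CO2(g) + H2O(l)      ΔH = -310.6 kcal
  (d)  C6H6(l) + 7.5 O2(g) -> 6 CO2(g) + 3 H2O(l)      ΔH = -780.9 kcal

ΔH = -162.3 kcal

(a) as written: -530.6 kcal
(b) reversed: +838.6 kcal
(c) reversed: +310.6 kcal
(d) as written: -780.9 kcal
ΔH = (1)·(-530.6) + (-1)·(-838.6) + (-1)·(-310.6) + (1)·(-780.9) = -162.3 kcal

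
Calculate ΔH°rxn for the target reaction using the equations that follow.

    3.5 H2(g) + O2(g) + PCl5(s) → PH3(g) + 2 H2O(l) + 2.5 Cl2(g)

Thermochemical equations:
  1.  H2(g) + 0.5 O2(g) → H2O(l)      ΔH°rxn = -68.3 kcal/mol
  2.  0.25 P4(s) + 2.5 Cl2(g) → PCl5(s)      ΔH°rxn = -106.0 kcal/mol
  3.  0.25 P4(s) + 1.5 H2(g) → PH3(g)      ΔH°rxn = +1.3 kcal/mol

ΔH°rxn = -29.3 kcal/mol

eq. 1 × 2 (scale by 2 for the 2 H2O(l)): (2)·(-68.3) = -136.6 kcal/mol
eq. 2 reversed (reverse to put PCl5(s) on the reactant side): +106.0 kcal/mol
eq. 3 as written (PH3(g) already on the product side): +1.3 kcal/mol
Combining the equations, ΔH°rxn = (-136.6) + (+106.0) + (+1.3) = -29.3 kcal/mol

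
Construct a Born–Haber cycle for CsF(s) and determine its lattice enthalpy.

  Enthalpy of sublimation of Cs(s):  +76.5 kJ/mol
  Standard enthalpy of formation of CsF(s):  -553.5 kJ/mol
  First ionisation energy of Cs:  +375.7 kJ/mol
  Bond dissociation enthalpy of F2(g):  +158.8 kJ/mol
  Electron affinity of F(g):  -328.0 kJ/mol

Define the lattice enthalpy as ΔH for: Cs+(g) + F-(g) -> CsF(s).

U = -757.1 kJ/mol

ΔHf° = 1·ΔHsub + 1·(ΣIE) + 1/2·D(F2) + 1·EA + U
-553.5 = 1·(+76.5) + 1·(+375.7) + 1/2·(+158.8) + 1·(-328.0) + U
U = -553.5 − (+203.6) = -757.1 kJ/mol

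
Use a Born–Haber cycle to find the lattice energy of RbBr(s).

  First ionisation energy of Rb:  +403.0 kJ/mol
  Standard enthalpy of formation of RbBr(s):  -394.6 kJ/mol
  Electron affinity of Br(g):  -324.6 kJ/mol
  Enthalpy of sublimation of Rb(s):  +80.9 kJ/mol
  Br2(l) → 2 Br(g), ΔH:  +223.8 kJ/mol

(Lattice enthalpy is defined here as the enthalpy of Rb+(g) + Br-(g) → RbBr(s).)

ΔHf° = 1·ΔHsub + 1·(ΣIE) + 1/2·D(Br2) + 1·EA + U
-394.6 = 1·(+80.9) + 1·(+403.0) + 1/2·(+223.8) + 1·(-324.6) + U
U = -394.6 − (+271.2) = -665.8 kJ/mol

U = -665.8 kJ/mol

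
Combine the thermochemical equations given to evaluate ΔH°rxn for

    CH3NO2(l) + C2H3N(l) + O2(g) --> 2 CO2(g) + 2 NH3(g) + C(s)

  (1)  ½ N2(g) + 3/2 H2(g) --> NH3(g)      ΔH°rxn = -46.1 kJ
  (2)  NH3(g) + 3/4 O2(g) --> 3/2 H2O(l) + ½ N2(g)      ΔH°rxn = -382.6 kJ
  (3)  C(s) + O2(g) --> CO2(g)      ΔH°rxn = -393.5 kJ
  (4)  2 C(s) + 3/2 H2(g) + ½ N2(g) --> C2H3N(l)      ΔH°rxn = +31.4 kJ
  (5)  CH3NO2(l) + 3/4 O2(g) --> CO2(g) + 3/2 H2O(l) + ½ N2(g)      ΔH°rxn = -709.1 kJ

(1) as written: -46.1 kJ
(2) reversed: +382.6 kJ
(3) as written: -393.5 kJ
(4) reversed (C2H3N(l) must end up as a reactant): -31.4 kJ
(5) as written (CH3NO2(l) already on the reactant side): -709.1 kJ
ΔH°rxn = (-46.1) + (+382.6) + (-393.5) + (-31.4) + (-709.1) = -797.5 kJ

ΔH°rxn = -797.5 kJ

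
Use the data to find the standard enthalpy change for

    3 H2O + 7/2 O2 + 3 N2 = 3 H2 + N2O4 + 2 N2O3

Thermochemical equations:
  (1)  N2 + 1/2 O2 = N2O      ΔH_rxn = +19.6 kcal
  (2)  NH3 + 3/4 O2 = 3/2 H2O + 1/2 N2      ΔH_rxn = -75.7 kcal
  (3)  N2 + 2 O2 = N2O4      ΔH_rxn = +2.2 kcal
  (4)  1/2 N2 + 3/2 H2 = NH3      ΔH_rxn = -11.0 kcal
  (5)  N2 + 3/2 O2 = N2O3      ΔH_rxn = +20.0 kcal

(1): not needed.
(2) reversed and × 2: (-2)·(-75.7) = +151.4 kcal
(3) as written: +2.2 kcal
(4) reversed and × 2: (-2)·(-11.0) = +22.0 kcal
(5) × 2: (2)·(+20.0) = +40.0 kcal
ΔH_rxn = (-2)·(-75.7) + (1)·(+2.2) + (-2)·(-11.0) + (2)·(+20.0) = 215.6 kcal

ΔH_rxn = 215.6 kcal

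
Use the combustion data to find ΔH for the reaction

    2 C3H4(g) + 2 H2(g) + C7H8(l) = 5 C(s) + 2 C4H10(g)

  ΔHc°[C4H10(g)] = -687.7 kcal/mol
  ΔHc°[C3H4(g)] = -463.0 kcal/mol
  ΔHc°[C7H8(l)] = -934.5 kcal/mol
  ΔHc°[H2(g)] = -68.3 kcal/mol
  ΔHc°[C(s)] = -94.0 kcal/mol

With combustion enthalpies, reactants minus products:
= [2·(-463.0) + 2·(-68.3) + 1·(-934.5)] − [5·(-94.0) + 2·(-687.7)]
= -151.7 kcal/mol

ΔH = -151.7 kcal/mol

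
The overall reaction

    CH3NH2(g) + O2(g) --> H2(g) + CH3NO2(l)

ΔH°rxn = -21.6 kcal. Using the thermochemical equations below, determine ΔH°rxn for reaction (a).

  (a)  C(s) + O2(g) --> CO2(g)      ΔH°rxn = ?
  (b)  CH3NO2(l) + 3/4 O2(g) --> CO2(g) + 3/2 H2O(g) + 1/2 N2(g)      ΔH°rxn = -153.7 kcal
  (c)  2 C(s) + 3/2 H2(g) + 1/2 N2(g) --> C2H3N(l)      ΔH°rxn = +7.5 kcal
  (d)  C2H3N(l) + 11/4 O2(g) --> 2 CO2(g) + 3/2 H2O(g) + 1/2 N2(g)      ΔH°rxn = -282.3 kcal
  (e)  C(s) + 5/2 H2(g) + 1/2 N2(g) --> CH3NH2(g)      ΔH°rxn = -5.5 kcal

(a) reversed: contributes −x
(b) reversed (reverse to put CH3NO2(l) on the product side): +153.7 kcal
(c) as written: +7.5 kcal
(d) as written: -282.3 kcal
(e) reversed (reverse to put CH3NH2(g) on the reactant side): +5.5 kcal
-21.6 = (+153.7) + (+7.5) + (-282.3) + (+5.5) − x
x = (-21.6 − (-115.6)) / (-1) = -94.0 kcal

ΔH°rxn = -94.0 kcal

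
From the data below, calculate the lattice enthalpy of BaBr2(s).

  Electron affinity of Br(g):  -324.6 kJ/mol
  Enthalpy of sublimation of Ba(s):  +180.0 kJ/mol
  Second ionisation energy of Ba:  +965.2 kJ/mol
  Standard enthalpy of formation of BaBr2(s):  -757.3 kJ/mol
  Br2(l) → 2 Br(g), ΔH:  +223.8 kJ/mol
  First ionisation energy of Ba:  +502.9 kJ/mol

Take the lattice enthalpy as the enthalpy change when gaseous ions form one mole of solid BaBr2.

ΔHf° = 1·ΔHsub + 1·(ΣIE) + 1·D(Br2) + 2·EA + U
-757.3 = 1·(+180.0) + 1·(+1468.1) + 1·(+223.8) + 2·(-324.6) + U
U = -757.3 − (+1222.7) = -1980.0 kJ/mol

U = -1980.0 kJ/mol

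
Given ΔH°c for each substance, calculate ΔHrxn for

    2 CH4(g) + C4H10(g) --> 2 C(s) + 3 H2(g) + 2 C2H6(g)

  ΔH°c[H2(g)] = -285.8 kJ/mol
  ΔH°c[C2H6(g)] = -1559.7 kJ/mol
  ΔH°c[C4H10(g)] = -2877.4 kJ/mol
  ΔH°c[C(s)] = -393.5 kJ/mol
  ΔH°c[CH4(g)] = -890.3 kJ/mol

With combustion enthalpies, reactants minus products:
= [2·(-890.3) + 1·(-2877.4)] − [2·(-393.5) + 3·(-285.8) + 2·(-1559.7)]
= 105.8 kJ/mol

ΔHrxn = 105.8 kJ/mol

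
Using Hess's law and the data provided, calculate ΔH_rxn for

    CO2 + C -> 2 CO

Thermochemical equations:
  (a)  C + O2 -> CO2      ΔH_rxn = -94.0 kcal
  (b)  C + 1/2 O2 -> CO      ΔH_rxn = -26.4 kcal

(a) reversed: +94.0 kcal
(b) × 2: (2)·(-26.4) = -52.8 kcal
Summing the manipulated equations, ΔH_rxn = (+94.0) + (-52.8) = 41.2 kcal

ΔH_rxn = 41.2 kcal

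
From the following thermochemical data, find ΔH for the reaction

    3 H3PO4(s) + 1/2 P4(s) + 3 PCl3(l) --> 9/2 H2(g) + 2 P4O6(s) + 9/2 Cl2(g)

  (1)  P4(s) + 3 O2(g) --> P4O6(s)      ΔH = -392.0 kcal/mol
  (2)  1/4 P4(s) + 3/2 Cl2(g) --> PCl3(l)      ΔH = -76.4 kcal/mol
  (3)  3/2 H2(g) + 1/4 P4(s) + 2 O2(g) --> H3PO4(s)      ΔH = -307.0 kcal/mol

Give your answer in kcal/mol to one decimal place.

ΔH = 366.2 kcal/mol

(1) × 2: (2)·(-392.0) = -784.0 kcal/mol
(2) reversed and × 3: (-3)·(-76.4) = +229.2 kcal/mol
(3) reversed and × 3: (-3)·(-307.0) = +921.0 kcal/mol
Combining the equations, ΔH = (2)·(-392.0) + (-3)·(-76.4) + (-3)·(-307.0) = 366.2 kcal/mol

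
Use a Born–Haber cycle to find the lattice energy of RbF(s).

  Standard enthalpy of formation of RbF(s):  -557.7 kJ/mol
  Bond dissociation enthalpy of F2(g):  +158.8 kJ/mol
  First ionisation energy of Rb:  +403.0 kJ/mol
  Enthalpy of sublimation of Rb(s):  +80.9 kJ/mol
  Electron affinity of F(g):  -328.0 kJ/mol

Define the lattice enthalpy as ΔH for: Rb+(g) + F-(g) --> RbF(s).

ΔHf° = 1·ΔHsub + 1·(ΣIE) + 1/2·D(F2) + 1·EA + U
-557.7 = 1·(+80.9) + 1·(+403.0) + 1/2·(+158.8) + 1·(-328.0) + U
U = -557.7 − (+235.3) = -793.0 kJ/mol

U = -793.0 kJ/mol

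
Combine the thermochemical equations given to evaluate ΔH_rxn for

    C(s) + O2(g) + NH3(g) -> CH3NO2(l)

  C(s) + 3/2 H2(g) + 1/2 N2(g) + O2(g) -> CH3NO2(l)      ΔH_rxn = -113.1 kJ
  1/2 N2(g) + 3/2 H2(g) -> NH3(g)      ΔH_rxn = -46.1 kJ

ΔH_rxn = -67.0 kJ

equation 1 as written (CH3NO2(l) already on the product side): -113.1 kJ
equation 2 reversed (reverse to put NH3(g) on the reactant side): +46.1 kJ
Combining the equations, ΔH_rxn = (-113.1) + (+46.1) = -67.0 kJ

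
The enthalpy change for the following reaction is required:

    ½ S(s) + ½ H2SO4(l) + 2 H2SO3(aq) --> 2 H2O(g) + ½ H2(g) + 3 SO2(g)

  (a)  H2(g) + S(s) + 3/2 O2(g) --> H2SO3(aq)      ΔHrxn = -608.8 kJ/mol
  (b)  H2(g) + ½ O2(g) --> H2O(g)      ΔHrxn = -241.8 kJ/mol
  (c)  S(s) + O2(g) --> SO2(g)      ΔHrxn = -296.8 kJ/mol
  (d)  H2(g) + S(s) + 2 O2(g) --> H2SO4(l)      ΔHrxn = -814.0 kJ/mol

ΔHrxn = 250.6 kJ/mol

(a) reversed and × 2 (reverse to put H2SO3(aq) on the reactant side; scale by 2 for the 2 H2SO3(aq)): (-2)·(-608.8) = +1217.6 kJ/mol
(b) × 2 (scale by 2 for the 2 H2O(g)): (2)·(-241.8) = -483.6 kJ/mol
(c) × 3 (scale by 3 for the 3 SO2(g)): (3)·(-296.8) = -890.4 kJ/mol
(d) reversed and × 1/2 (reverse to put H2SO4(l) on the reactant side; ×1/2 to match 1/2 H2SO4(l) in the target): (-1/2)·(-814.0) = +407.0 kJ/mol
By Hess's law, ΔHrxn = (-2)·(-608.8) + (2)·(-241.8) + (3)·(-296.8) + (-1/2)·(-814.0) = 250.6 kJ/mol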